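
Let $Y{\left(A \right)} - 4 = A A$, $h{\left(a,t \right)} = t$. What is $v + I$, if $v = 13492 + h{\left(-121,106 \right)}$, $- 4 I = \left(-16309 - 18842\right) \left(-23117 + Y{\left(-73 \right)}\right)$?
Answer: $-156267748$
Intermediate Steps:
$Y{\left(A \right)} = 4 + A^{2}$ ($Y{\left(A \right)} = 4 + A A = 4 + A^{2}$)
$I = -156281346$ ($I = - \frac{\left(-16309 - 18842\right) \left(-23117 + \left(4 + \left(-73\right)^{2}\right)\right)}{4} = - \frac{\left(-35151\right) \left(-23117 + \left(4 + 5329\right)\right)}{4} = - \frac{\left(-35151\right) \left(-23117 + 5333\right)}{4} = - \frac{\left(-35151\right) \left(-17784\right)}{4} = \left(- \frac{1}{4}\right) 625125384 = -156281346$)
$v = 13598$ ($v = 13492 + 106 = 13598$)
$v + I = 13598 - 156281346 = -156267748$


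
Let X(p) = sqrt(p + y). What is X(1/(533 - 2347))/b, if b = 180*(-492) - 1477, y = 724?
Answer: -sqrt(2382389690)/163327118 ≈ -0.00029885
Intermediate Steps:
b = -90037 (b = -88560 - 1477 = -90037)
X(p) = sqrt(724 + p) (X(p) = sqrt(p + 724) = sqrt(724 + p))
X(1/(533 - 2347))/b = sqrt(724 + 1/(533 - 2347))/(-90037) = sqrt(724 + 1/(-1814))*(-1/90037) = sqrt(724 - 1/1814)*(-1/90037) = sqrt(1313335/1814)*(-1/90037) = (sqrt(2382389690)/1814)*(-1/90037) = -sqrt(2382389690)/163327118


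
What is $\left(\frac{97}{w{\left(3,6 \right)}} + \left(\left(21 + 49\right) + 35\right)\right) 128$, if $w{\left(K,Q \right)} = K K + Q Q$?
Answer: $\frac{617216}{45} \approx 13716.0$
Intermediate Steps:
$w{\left(K,Q \right)} = K^{2} + Q^{2}$
$\left(\frac{97}{w{\left(3,6 \right)}} + \left(\left(21 + 49\right) + 35\right)\right) 128 = \left(\frac{97}{3^{2} + 6^{2}} + \left(\left(21 + 49\right) + 35\right)\right) 128 = \left(\frac{97}{9 + 36} + \left(70 + 35\right)\right) 128 = \left(\frac{97}{45} + 105\right) 128 = \frac{4822}{45} \cdot 128 = \frac{617216}{45}$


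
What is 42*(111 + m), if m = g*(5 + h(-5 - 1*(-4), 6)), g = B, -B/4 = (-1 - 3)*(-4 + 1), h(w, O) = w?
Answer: -3402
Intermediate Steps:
B = -48 (B = -4*(-1 - 3)*(-4 + 1) = -(-16)*(-3) = -4*12 = -48)
g = -48
m = -192 (m = -48*(5 + (-5 - 1*(-4))) = -48*(5 + (-5 + 4)) = -48*(5 - 1) = -48*4 = -192)
42*(111 + m) = 42*(111 - 192) = 42*(-81) = -3402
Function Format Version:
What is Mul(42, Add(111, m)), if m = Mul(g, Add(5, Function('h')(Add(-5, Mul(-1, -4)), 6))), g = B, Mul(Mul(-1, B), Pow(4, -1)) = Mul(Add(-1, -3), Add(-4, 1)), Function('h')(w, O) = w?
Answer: -3402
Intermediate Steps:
B = -48 (B = Mul(-4, Mul(Add(-1, -3), Add(-4, 1))) = Mul(-4, Mul(-4, -3)) = Mul(-4, 12) = -48)
g = -48
m = -192 (m = Mul(-48, Add(5, Add(-5, Mul(-1, -4)))) = Mul(-48, Add(5, Add(-5, 4))) = Mul(-48, Add(5, -1)) = Mul(-48, 4) = -192)
Mul(42, Add(111, m)) = Mul(42, Add(111, -192)) = Mul(42, -81) = -3402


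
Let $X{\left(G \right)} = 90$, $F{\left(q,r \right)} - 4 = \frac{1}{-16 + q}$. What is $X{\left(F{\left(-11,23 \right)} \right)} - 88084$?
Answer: $-87994$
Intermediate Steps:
$F{\left(q,r \right)} = 4 + \frac{1}{-16 + q}$
$X{\left(F{\left(-11,23 \right)} \right)} - 88084 = 90 - 88084 = -87994$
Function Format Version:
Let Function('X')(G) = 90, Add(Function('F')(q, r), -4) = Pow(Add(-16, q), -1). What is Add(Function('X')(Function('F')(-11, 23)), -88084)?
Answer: -87994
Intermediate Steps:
Function('F')(q, r) = Add(4, Pow(Add(-16, q), -1))
Add(Function('X')(Function('F')(-11, 23)), -88084) = Add(90, -88084) = -87994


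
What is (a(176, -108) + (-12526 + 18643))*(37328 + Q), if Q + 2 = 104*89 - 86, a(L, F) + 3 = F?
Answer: 279254976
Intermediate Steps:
a(L, F) = -3 + F
Q = 9168 (Q = -2 + (104*89 - 86) = -2 + (9256 - 86) = -2 + 9170 = 9168)
(a(176, -108) + (-12526 + 18643))*(37328 + Q) = ((-3 - 108) + (-12526 + 18643))*(37328 + 9168) = (-111 + 6117)*46496 = 6006*46496 = 279254976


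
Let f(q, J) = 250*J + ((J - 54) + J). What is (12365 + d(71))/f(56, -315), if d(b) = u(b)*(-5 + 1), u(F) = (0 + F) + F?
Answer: -11797/79434 ≈ -0.14851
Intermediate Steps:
u(F) = 2*F (u(F) = F + F = 2*F)
f(q, J) = -54 + 252*J (f(q, J) = 250*J + ((-54 + J) + J) = 250*J + (-54 + 2*J) = -54 + 252*J)
d(b) = -8*b (d(b) = (2*b)*(-5 + 1) = (2*b)*(-4) = -8*b)
(12365 + d(71))/f(56, -315) = (12365 - 8*71)/(-54 + 252*(-315)) = (12365 - 568)/(-54 - 79380) = 11797/(-79434) = 11797*(-1/79434) = -11797/79434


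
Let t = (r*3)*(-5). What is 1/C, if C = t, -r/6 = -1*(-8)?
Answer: 1/720 ≈ 0.0013889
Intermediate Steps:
r = -48 (r = -(-6)*(-8) = -6*8 = -48)
t = 720 (t = -48*3*(-5) = -144*(-5) = 720)
C = 720
1/C = 1/720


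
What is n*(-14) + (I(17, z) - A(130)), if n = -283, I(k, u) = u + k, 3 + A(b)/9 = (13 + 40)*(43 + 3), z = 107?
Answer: -17829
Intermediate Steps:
A(b) = 21915 (A(b) = -27 + 9*((13 + 40)*(43 + 3)) = -27 + 9*(53*46) = -27 + 9*2438 = -27 + 21942 = 21915)
I(k, u) = k + u
n*(-14) + (I(17, z) - A(130)) = -283*(-14) + ((17 + 107) - 1*21915) = 3962 + (124 - 21915) = 3962 - 21791 = -17829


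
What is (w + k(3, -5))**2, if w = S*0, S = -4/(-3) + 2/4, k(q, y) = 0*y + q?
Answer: 9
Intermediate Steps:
k(q, y) = q (k(q, y) = 0 + q = q)
S = 11/6 (S = -4*(-1/3) + 2*(1/4) = 4/3 + 1/2 = 11/6 ≈ 1.8333)
w = 0 (w = (11/6)*0 = 0)
(w + k(3, -5))**2 = (0 + 3)**2 = 3**2 = 9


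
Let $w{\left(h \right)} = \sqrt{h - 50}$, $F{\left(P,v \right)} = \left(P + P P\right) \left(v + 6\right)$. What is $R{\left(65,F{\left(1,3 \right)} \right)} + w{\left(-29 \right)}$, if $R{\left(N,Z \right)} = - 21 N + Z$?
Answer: $-1347 + i \sqrt{79} \approx -1347.0 + 8.8882 i$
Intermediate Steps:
$F{\left(P,v \right)} = \left(6 + v\right) \left(P + P^{2}\right)$ ($F{\left(P,v \right)} = \left(P + P^{2}\right) \left(6 + v\right) = \left(6 + v\right) \left(P + P^{2}\right)$)
$R{\left(N,Z \right)} = Z - 21 N$
$w{\left(h \right)} = \sqrt{-50 + h}$
$R{\left(65,F{\left(1,3 \right)} \right)} + w{\left(-29 \right)} = \left(1 \left(6 + 3 + 6 \cdot 1 + 1 \cdot 3\right) - 1365\right) + \sqrt{-50 - 29} = \left(1 \left(6 + 3 + 6 + 3\right) - 1365\right) + \sqrt{-79} = \left(1 \cdot 18 - 1365\right) + i \sqrt{79} = \left(18 - 1365\right) + i \sqrt{79} = -1347 + i \sqrt{79}$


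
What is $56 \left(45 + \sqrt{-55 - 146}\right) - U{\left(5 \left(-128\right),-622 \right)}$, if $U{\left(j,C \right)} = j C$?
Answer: $-395560 + 56 i \sqrt{201} \approx -3.9556 \cdot 10^{5} + 793.94 i$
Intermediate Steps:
$U{\left(j,C \right)} = C j$
$56 \left(45 + \sqrt{-55 - 146}\right) - U{\left(5 \left(-128\right),-622 \right)} = 56 \left(45 + \sqrt{-55 - 146}\right) - - 622 \cdot 5 \left(-128\right) = 56 \left(45 + \sqrt{-201}\right) - \left(-622\right) \left(-640\right) = 56 \left(45 + i \sqrt{201}\right) - 398080 = \left(2520 + 56 i \sqrt{201}\right) - 398080 = -395560 + 56 i \sqrt{201}$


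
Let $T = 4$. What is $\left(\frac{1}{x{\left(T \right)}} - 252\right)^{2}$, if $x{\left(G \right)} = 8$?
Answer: $\frac{4060225}{64} \approx 63441.0$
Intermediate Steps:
$\left(\frac{1}{x{\left(T \right)}} - 252\right)^{2} = \left(\frac{1}{8} - 252\right)^{2} = \left(- \frac{2015}{8}\right)^{2} = \frac{4060225}{64}$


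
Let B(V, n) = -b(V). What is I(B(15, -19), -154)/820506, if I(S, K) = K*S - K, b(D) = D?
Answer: 1232/410253 ≈ 0.0030030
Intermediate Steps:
B(V, n) = -V
I(S, K) = -K + K*S
I(B(15, -19), -154)/820506 = -154*(-1 - 1*15)/820506 = -154*(-1 - 15)*(1/820506) = -154*(-16)*(1/820506) = 2464*(1/820506) = 1232/410253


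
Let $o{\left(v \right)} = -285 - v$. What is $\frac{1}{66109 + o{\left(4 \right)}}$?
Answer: $\frac{1}{65820} \approx 1.5193 \cdot 10^{-5}$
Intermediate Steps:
$\frac{1}{66109 + o{\left(4 \right)}} = \frac{1}{66109 - 289} = \frac{1}{65820}$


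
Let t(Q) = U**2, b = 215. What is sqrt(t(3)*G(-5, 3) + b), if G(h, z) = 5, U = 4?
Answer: sqrt(295) ≈ 17.176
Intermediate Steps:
t(Q) = 16 (t(Q) = 4**2 = 16)
sqrt(t(3)*G(-5, 3) + b) = sqrt(16*5 + 215) = sqrt(80 + 215) = sqrt(295)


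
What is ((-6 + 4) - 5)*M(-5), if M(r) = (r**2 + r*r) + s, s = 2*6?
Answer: -434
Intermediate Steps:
s = 12
M(r) = 12 + 2*r**2 (M(r) = (r**2 + r*r) + 12 = (r**2 + r**2) + 12 = 2*r**2 + 12 = 12 + 2*r**2)
((-6 + 4) - 5)*M(-5) = ((-6 + 4) - 5)*(12 + 2*(-5)**2) = (-2 - 5)*(12 + 2*25) = -7*(12 + 50) = -7*62 = -434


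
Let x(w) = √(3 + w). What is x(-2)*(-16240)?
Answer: -16240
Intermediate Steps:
x(-2)*(-16240) = √(3 - 2)*(-16240) = √1*(-16240) = 1*(-16240) = -16240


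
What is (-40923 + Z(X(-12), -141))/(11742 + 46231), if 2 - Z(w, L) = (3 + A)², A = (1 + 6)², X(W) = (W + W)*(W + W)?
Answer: -43625/57973 ≈ -0.75251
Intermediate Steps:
X(W) = 4*W² (X(W) = (2*W)*(2*W) = 4*W²)
A = 49 (A = 7² = 49)
Z(w, L) = -2702 (Z(w, L) = 2 - (3 + 49)² = 2 - 1*52² = 2 - 1*2704 = 2 - 2704 = -2702)
(-40923 + Z(X(-12), -141))/(11742 + 46231) = (-40923 - 2702)/(11742 + 46231) = -43625/57973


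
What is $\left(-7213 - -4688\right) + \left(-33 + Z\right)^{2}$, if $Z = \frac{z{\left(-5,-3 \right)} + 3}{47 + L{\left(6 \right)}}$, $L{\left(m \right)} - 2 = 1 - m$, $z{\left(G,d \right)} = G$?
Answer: $- \frac{693571}{484} \approx -1433.0$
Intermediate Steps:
$L{\left(m \right)} = 3 - m$ ($L{\left(m \right)} = 2 - \left(-1 + m\right) = 3 - m$)
$Z = - \frac{1}{22}$ ($Z = \frac{-5 + 3}{47 + \left(3 - 6\right)} = - \frac{2}{47 + \left(3 - 6\right)} = - \frac{2}{47 - 3} = - \frac{2}{44} = \left(-2\right) \frac{1}{44} = - \frac{1}{22} \approx -0.045455$)
$\left(-7213 - -4688\right) + \left(-33 + Z\right)^{2} = \left(-7213 - -4688\right) + \left(-33 - \frac{1}{22}\right)^{2} = \left(-7213 + 4688\right) + \left(- \frac{727}{22}\right)^{2} = -2525 + \frac{528529}{484} = - \frac{693571}{484}$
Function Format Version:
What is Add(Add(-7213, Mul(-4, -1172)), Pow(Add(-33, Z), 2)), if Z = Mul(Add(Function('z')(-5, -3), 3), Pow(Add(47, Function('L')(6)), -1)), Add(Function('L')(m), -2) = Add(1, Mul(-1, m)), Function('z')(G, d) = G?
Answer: Rational(-693571, 484) ≈ -1433.0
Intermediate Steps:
Function('L')(m) = Add(3, Mul(-1, m)) (Function('L')(m) = Add(2, Add(1, Mul(-1, m))) = Add(3, Mul(-1, m)))
Z = Rational(-1, 22) (Z = Mul(Add(-5, 3), Pow(Add(47, Add(3, Mul(-1, 6))), -1)) = Mul(-2, Pow(Add(47, Add(3, -6)), -1)) = Mul(-2, Pow(Add(47, -3), -1)) = Mul(-2, Pow(44, -1)) = Mul(-2, Rational(1, 44)) = Rational(-1, 22) ≈ -0.045455)
Add(Add(-7213, Mul(-4, -1172)), Pow(Add(-33, Z), 2)) = Add(Add(-7213, Mul(-4, -1172)), Pow(Add(-33, Rational(-1, 22)), 2)) = Add(Add(-7213, 4688), Pow(Rational(-727, 22), 2)) = Add(-2525, Rational(528529, 484)) = Rational(-693571, 484)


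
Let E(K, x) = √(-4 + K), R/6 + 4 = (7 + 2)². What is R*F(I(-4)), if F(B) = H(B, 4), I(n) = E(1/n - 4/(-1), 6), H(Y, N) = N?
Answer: 1848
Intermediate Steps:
R = 462 (R = -24 + 6*(7 + 2)² = -24 + 6*9² = -24 + 6*81 = -24 + 486 = 462)
I(n) = √(1/n) (I(n) = √(-4 + (1/n - 4/(-1))) = √(-4 + (1/n - 4*(-1))) = √(-4 + (1/n + 4)) = √(-4 + (4 + 1/n)) = √(1/n))
F(B) = 4
R*F(I(-4)) = 462*4 = 1848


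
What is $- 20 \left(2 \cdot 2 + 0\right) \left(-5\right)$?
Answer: $400$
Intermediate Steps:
$- 20 \left(2 \cdot 2 + 0\right) \left(-5\right) = - 20 \left(4 + 0\right) \left(-5\right) = \left(-20\right) 4 \left(-5\right) = \left(-80\right) \left(-5\right) = 400$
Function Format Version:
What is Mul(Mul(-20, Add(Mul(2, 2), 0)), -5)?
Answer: 400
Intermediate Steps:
Mul(Mul(-20, Add(Mul(2, 2), 0)), -5) = Mul(Mul(-20, Add(4, 0)), -5) = Mul(Mul(-20, 4), -5) = Mul(-80, -5) = 400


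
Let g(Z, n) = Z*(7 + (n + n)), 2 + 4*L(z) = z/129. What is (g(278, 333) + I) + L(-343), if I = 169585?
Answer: 184045763/516 ≈ 3.5668e+5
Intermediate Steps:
L(z) = -½ + z/516 (L(z) = -½ + (z/129)/4 = -½ + z/516)
g(Z, n) = Z*(7 + 2*n)
(g(278, 333) + I) + L(-343) = (278*(7 + 2*333) + 169585) + (-½ + (1/516)*(-343)) = (278*(7 + 666) + 169585) + (-½ - 343/516) = (278*673 + 169585) - 601/516 = (187094 + 169585) - 601/516 = 356679 - 601/516 = 184045763/516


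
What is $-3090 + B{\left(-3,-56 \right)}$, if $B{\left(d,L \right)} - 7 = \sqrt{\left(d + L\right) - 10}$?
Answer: $-3083 + i \sqrt{69} \approx -3083.0 + 8.3066 i$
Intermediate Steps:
$B{\left(d,L \right)} = 7 + \sqrt{-10 + L + d}$ ($B{\left(d,L \right)} = 7 + \sqrt{\left(d + L\right) - 10} = 7 + \sqrt{\left(L + d\right) - 10} = 7 + \sqrt{-10 + L + d}$)
$-3090 + B{\left(-3,-56 \right)} = -3090 + \left(7 + \sqrt{-10 - 56 - 3}\right) = -3090 + \left(7 + \sqrt{-69}\right) = -3090 + \left(7 + i \sqrt{69}\right) = -3083 + i \sqrt{69}$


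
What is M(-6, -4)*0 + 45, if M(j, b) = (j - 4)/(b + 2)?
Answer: 45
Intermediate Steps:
M(j, b) = (-4 + j)/(2 + b)
M(-6, -4)*0 + 45 = ((-4 - 6)/(2 - 4))*0 + 45 = (-10/(-2))*0 + 45 = -½*(-10)*0 + 45 = 5*0 + 45 = 0 + 45 = 45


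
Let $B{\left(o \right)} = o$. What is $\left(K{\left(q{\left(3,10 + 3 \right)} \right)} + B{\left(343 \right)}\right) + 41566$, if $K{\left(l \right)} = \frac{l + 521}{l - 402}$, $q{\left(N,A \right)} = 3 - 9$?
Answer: $\frac{17098357}{408} \approx 41908.0$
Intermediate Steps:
$q{\left(N,A \right)} = -6$
$K{\left(l \right)} = \frac{521 + l}{-402 + l}$
$\left(K{\left(q{\left(3,10 + 3 \right)} \right)} + B{\left(343 \right)}\right) + 41566 = \left(\frac{521 - 6}{-402 - 6} + 343\right) + 41566 = \left(\frac{1}{-408} \cdot 515 + 343\right) + 41566 = \left(\left(- \frac{1}{408}\right) 515 + 343\right) + 41566 = \left(- \frac{515}{408} + 343\right) + 41566 = \frac{139429}{408} + 41566 = \frac{17098357}{408}$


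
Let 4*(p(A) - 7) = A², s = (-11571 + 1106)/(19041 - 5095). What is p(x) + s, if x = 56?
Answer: 11020821/13946 ≈ 790.25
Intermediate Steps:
s = -10465/13946 ≈ -0.75039
p(A) = 7 + A²/4
p(x) + s = (7 + (¼)*56²) - 10465/13946 = (7 + (¼)*3136) - 10465/13946 = (7 + 784) - 10465/13946 = 791 - 10465/13946 = 11020821/13946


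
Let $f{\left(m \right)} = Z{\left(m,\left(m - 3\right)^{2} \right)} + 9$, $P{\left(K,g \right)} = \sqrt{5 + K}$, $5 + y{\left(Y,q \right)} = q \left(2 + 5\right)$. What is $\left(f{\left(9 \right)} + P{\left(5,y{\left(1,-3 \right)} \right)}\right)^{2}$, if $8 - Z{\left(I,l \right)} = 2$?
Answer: $\left(15 + \sqrt{10}\right)^{2} \approx 329.87$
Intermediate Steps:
$y{\left(Y,q \right)} = -5 + 7 q$ ($y{\left(Y,q \right)} = -5 + q \left(2 + 5\right) = -5 + q 7 = -5 + 7 q$)
$Z{\left(I,l \right)} = 6$ ($Z{\left(I,l \right)} = 8 - 2 = 6$)
$f{\left(m \right)} = 15$ ($f{\left(m \right)} = 6 + 9 = 15$)
$\left(f{\left(9 \right)} + P{\left(5,y{\left(1,-3 \right)} \right)}\right)^{2} = \left(15 + \sqrt{5 + 5}\right)^{2} = \left(15 + \sqrt{10}\right)^{2}$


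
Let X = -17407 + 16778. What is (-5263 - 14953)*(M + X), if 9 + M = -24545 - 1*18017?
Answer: 873331200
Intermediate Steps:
X = -629
M = -42571 (M = -9 + (-24545 - 1*18017) = -9 + (-24545 - 18017) = -9 - 42562 = -42571)
(-5263 - 14953)*(M + X) = (-5263 - 14953)*(-42571 - 629) = -20216*(-43200) = 873331200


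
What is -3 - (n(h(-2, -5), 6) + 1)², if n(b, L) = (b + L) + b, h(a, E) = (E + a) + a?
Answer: -124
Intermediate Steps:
h(a, E) = E + 2*a
n(b, L) = L + 2*b (n(b, L) = (L + b) + b = L + 2*b)
-3 - (n(h(-2, -5), 6) + 1)² = -3 - ((6 + 2*(-5 + 2*(-2))) + 1)² = -3 - ((6 + 2*(-5 - 4)) + 1)² = -3 - ((6 + 2*(-9)) + 1)² = -3 - ((6 - 18) + 1)² = -3 - (-12 + 1)² = -3 - 1*(-11)² = -3 - 1*121 = -3 - 121 = -124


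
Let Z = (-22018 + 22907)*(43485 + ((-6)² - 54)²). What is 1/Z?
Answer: 1/38946201 ≈ 2.5676e-8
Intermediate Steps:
Z = 38946201 (Z = 889*(43485 + (36 - 54)²) = 889*(43485 + (-18)²) = 889*(43485 + 324) = 889*43809 = 38946201)
1/Z = 1/38946201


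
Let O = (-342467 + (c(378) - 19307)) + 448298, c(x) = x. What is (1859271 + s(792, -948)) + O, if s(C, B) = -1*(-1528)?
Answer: 1947701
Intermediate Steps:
s(C, B) = 1528
O = 86902 (O = (-342467 + (378 - 19307)) + 448298 = (-342467 - 18929) + 448298 = -361396 + 448298 = 86902)
(1859271 + s(792, -948)) + O = (1859271 + 1528) + 86902 = 1860799 + 86902 = 1947701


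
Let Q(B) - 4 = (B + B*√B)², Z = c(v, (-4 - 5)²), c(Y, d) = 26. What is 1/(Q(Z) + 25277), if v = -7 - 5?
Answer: 43533/1847596585 - 1352*√26/1847596585 ≈ 1.9831e-5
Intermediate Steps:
v = -12
Z = 26
Q(B) = 4 + (B + B^(3/2))² (Q(B) = 4 + (B + B*√B)² = 4 + (B + B^(3/2))²)
1/(Q(Z) + 25277) = 1/((4 + (26 + 26^(3/2))²) + 25277) = 1/((4 + (26 + 26*√26)²) + 25277) = 1/(25281 + (26 + 26*√26)²)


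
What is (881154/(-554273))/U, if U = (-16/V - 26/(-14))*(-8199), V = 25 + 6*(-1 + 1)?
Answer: 17133550/107552795739 ≈ 0.00015930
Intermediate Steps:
V = 25 (V = 25 + 6*0 = 25 + 0 = 25)
U = -1746387/175 (U = (-16/25 - 26/(-14))*(-8199) = (-16*1/25 - 26*(-1/14))*(-8199) = (-16/25 + 13/7)*(-8199) = (213/175)*(-8199) = -1746387/175 ≈ -9979.4)
(881154/(-554273))/U = (881154/(-554273))/(-1746387/175) = (881154*(-1/554273))*(-175/1746387) = -881154/554273*(-175/1746387) = 17133550/107552795739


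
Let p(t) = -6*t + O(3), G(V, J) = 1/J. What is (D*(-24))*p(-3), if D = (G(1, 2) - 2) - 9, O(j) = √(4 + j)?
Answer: 4536 + 252*√7 ≈ 5202.7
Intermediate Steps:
p(t) = √7 - 6*t (p(t) = -6*t + √(4 + 3) = -6*t + √7 = √7 - 6*t)
D = -21/2 (D = (1/2 - 2) - 9 = (½ - 2) - 9 = -3/2 - 9 = -21/2 ≈ -10.500)
(D*(-24))*p(-3) = (-21/2*(-24))*(√7 - 6*(-3)) = 252*(√7 + 18) = 252*(18 + √7) = 4536 + 252*√7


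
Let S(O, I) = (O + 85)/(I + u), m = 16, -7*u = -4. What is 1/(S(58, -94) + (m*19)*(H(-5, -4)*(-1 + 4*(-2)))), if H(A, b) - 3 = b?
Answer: 654/1788343 ≈ 0.00036570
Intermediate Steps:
H(A, b) = 3 + b
u = 4/7 (u = -⅐*(-4) = 4/7 ≈ 0.57143)
S(O, I) = (85 + O)/(4/7 + I) (S(O, I) = (O + 85)/(I + 4/7) = (85 + O)/(4/7 + I))
1/(S(58, -94) + (m*19)*(H(-5, -4)*(-1 + 4*(-2)))) = 1/(7*(85 + 58)/(4 + 7*(-94)) + (16*19)*((3 - 4)*(-1 + 4*(-2)))) = 1/(7*143/(4 - 658) + 304*(-(-1 - 8))) = 1/(7*143/(-654) + 304*(-1*(-9))) = 1/(7*(-1/654)*143 + 304*9) = 1/(-1001/654 + 2736) = 1/(1788343/654) = 654/1788343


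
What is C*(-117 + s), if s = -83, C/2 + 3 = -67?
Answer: 28000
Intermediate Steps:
C = -140 (C = -6 + 2*(-67) = -6 - 134 = -140)
C*(-117 + s) = -140*(-117 - 83) = -140*(-200) = 28000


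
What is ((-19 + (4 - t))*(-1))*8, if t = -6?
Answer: 72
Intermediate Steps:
((-19 + (4 - t))*(-1))*8 = ((-19 + (4 - 1*(-6)))*(-1))*8 = ((-19 + (4 + 6))*(-1))*8 = ((-19 + 10)*(-1))*8 = -9*(-1)*8 = 9*8 = 72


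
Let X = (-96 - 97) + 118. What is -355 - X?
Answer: -280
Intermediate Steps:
X = -75 (X = -193 + 118 = -75)
-355 - X = -355 - 1*(-75) = -355 + 75 = -280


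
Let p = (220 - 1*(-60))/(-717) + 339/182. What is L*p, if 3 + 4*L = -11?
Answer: -192103/37284 ≈ -5.1524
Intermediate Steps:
L = -7/2 (L = -3/4 + (1/4)*(-11) = -3/4 - 11/4 = -7/2 ≈ -3.5000)
p = 192103/130494 (p = (220 + 60)*(-1/717) + 339*(1/182) = 280*(-1/717) + 339/182 = -280/717 + 339/182 = 192103/130494 ≈ 1.4721)
L*p = -7/2*192103/130494 = -192103/37284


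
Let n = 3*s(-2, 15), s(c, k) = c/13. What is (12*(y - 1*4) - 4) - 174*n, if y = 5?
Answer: 1148/13 ≈ 88.308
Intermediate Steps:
s(c, k) = c/13 (s(c, k) = c*(1/13) = c/13)
n = -6/13 (n = 3*((1/13)*(-2)) = 3*(-2/13) = -6/13 ≈ -0.46154)
(12*(y - 1*4) - 4) - 174*n = (12*(5 - 1*4) - 4) - 174*(-6/13) = (12*(5 - 4) - 4) + 1044/13 = (12*1 - 4) + 1044/13 = (12 - 4) + 1044/13 = 8 + 1044/13 = 1148/13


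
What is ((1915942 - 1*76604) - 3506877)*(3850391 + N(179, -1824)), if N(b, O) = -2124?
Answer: -6417135304913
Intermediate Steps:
((1915942 - 1*76604) - 3506877)*(3850391 + N(179, -1824)) = ((1915942 - 1*76604) - 3506877)*(3850391 - 2124) = ((1915942 - 76604) - 3506877)*3848267 = (1839338 - 3506877)*3848267 = -1667539*3848267 = -6417135304913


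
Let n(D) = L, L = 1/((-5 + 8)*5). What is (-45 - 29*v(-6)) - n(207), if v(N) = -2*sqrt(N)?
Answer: -676/15 + 58*I*sqrt(6) ≈ -45.067 + 142.07*I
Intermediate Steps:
L = 1/15 (L = 1/(3*5) = 1/15 ≈ 0.066667)
n(D) = 1/15
(-45 - 29*v(-6)) - n(207) = (-45 - (-58)*sqrt(-6)) - 1*1/15 = (-45 - (-58)*I*sqrt(6)) - 1/15 = (-45 + 58*I*sqrt(6)) - 1/15 = -676/15 + 58*I*sqrt(6)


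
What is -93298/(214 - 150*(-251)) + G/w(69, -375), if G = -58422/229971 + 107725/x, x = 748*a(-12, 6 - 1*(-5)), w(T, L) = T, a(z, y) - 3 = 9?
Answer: -73633151345245/32101270269552 ≈ -2.2938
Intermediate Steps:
a(z, y) = 12 (a(z, y) = 3 + 9 = 12)
x = 8976 (x = 748*12 = 8976)
G = 1154725243/98296176 (G = -58422/229971 + 107725/8976 = -58422*1/229971 + 107725*(1/8976) = -2782/10951 + 107725/8976 = 1154725243/98296176 ≈ 11.747)
-93298/(214 - 150*(-251)) + G/w(69, -375) = -93298/(214 - 150*(-251)) + (1154725243/98296176)/69 = -93298/(214 + 37650) + (1154725243/98296176)*(1/69) = -93298/37864 + 1154725243/6782436144 = -93298*1/37864 + 1154725243/6782436144 = -46649/18932 + 1154725243/6782436144 = -73633151345245/32101270269552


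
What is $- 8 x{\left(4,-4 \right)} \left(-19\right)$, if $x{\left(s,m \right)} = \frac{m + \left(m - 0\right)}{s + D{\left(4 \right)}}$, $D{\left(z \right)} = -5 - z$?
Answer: $\frac{1216}{5} \approx 243.2$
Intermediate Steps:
$x{\left(s,m \right)} = \frac{2 m}{-9 + s}$ ($x{\left(s,m \right)} = \frac{m + \left(m - 0\right)}{s - 9} = \frac{m + \left(m + 0\right)}{s - 9} = \frac{m + m}{s - 9} = \frac{2 m}{-9 + s}$)
$- 8 x{\left(4,-4 \right)} \left(-19\right) = - 8 \cdot 2 \left(-4\right) \frac{1}{-9 + 4} \left(-19\right) = - 8 \cdot 2 \left(-4\right) \frac{1}{-5} \left(-19\right) = - 8 \cdot 2 \left(-4\right) \left(- \frac{1}{5}\right) \left(-19\right) = \left(-8\right) \frac{8}{5} \left(-19\right) = \left(- \frac{64}{5}\right) \left(-19\right) = \frac{1216}{5}$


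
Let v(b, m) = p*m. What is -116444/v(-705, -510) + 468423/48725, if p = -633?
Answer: 14554726319/1572989175 ≈ 9.2529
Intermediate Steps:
v(b, m) = -633*m
-116444/v(-705, -510) + 468423/48725 = -116444/((-633*(-510))) + 468423/48725 = -116444/322830 + 468423*(1/48725) = -116444*1/322830 + 468423/48725 = -58222/161415 + 468423/48725 = 14554726319/1572989175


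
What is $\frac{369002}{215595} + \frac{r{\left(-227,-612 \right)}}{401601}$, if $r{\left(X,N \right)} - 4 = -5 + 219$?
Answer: $\frac{49412857304}{28861055865} \approx 1.7121$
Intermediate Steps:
$r{\left(X,N \right)} = 218$ ($r{\left(X,N \right)} = 4 + \left(-5 + 219\right) = 4 + 214 = 218$)
$\frac{369002}{215595} + \frac{r{\left(-227,-612 \right)}}{401601} = \frac{369002}{215595} + \frac{218}{401601} = \frac{49412857304}{28861055865}$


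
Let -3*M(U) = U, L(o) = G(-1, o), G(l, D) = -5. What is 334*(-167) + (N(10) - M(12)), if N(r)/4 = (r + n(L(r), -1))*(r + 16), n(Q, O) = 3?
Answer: -54422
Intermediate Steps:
L(o) = -5
M(U) = -U/3
N(r) = 4*(3 + r)*(16 + r) (N(r) = 4*((r + 3)*(r + 16)) = 4*((3 + r)*(16 + r)) = 4*(3 + r)*(16 + r))
334*(-167) + (N(10) - M(12)) = 334*(-167) + ((192 + 4*10**2 + 76*10) - (-1)*12/3) = -55778 + ((192 + 4*100 + 760) - 1*(-4)) = -55778 + ((192 + 400 + 760) + 4) = -55778 + (1352 + 4) = -55778 + 1356 = -54422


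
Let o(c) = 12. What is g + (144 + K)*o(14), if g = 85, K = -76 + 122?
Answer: 2365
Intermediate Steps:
K = 46
g + (144 + K)*o(14) = 85 + (144 + 46)*12 = 85 + 190*12 = 85 + 2280 = 2365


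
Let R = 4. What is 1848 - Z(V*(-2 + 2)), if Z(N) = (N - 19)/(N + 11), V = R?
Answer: 20347/11 ≈ 1849.7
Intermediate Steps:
V = 4
Z(N) = (-19 + N)/(11 + N)
1848 - Z(V*(-2 + 2)) = 1848 - (-19 + 4*(-2 + 2))/(11 + 4*(-2 + 2)) = 1848 - (-19 + 4*0)/(11 + 4*0) = 1848 - (-19 + 0)/(11 + 0) = 1848 - (-19)/11 = 1848 - 1*(-19/11) = 1848 + 19/11 = 20347/11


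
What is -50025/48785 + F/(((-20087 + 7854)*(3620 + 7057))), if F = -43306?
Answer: -1306347932063/1274378756937 ≈ -1.0251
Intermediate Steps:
-50025/48785 + F/(((-20087 + 7854)*(3620 + 7057))) = -50025/48785 - 43306*1/((-20087 + 7854)*(3620 + 7057)) = -50025*1/48785 - 43306/((-12233*10677)) = -10005/9757 - 43306/(-130611741) = -10005/9757 - 43306*(-1/130611741) = -10005/9757 + 43306/130611741 = -1306347932063/1274378756937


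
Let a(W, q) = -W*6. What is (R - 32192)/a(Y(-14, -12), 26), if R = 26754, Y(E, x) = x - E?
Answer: 2719/6 ≈ 453.17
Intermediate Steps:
a(W, q) = -6*W
(R - 32192)/a(Y(-14, -12), 26) = (26754 - 32192)/((-6*(-12 - 1*(-14)))) = -5438*(-1/(6*(-12 + 14))) = -5438/((-6*2)) = -5438/(-12) = -5438*(-1/12) = 2719/6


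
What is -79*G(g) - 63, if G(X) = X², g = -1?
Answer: -142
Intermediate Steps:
-79*G(g) - 63 = -79*(-1)² - 63 = -79*1 - 63 = -79 - 63 = -142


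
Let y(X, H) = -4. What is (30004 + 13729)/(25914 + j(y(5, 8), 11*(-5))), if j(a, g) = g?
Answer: 43733/25859 ≈ 1.6912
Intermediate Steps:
(30004 + 13729)/(25914 + j(y(5, 8), 11*(-5))) = (30004 + 13729)/(25914 + 11*(-5)) = 43733/(25914 - 55) = 43733/25859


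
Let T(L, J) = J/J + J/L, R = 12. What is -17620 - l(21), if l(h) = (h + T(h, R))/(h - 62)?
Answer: -5056782/287 ≈ -17619.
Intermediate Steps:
T(L, J) = 1 + J/L
l(h) = (h + (12 + h)/h)/(-62 + h) (l(h) = (h + (12 + h)/h)/(h - 62) = (h + (12 + h)/h)/(-62 + h))
-17620 - l(21) = -17620 - (12 + 21 + 21²)/(21*(-62 + 21)) = -17620 - (12 + 21 + 441)/(21*(-41)) = -17620 - (-1)*474/(21*41) = -17620 - 1*(-158/287) = -17620 + 158/287 = -5056782/287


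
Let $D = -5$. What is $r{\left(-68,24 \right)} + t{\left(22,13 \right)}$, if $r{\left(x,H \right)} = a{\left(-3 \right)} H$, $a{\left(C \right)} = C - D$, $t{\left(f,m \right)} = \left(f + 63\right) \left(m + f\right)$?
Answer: $3023$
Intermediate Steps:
$t{\left(f,m \right)} = \left(63 + f\right) \left(f + m\right)$
$a{\left(C \right)} = 5 + C$ ($a{\left(C \right)} = C - -5 = C + 5 = 5 + C$)
$r{\left(x,H \right)} = 2 H$ ($r{\left(x,H \right)} = \left(5 - 3\right) H = 2 H$)
$r{\left(-68,24 \right)} + t{\left(22,13 \right)} = 2 \cdot 24 + \left(22^{2} + 63 \cdot 22 + 63 \cdot 13 + 22 \cdot 13\right) = 48 + \left(484 + 1386 + 819 + 286\right) = 48 + 2975 = 3023$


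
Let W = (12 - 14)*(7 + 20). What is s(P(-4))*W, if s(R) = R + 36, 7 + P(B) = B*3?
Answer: -918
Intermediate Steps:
P(B) = -7 + 3*B (P(B) = -7 + B*3 = -7 + 3*B)
s(R) = 36 + R
W = -54 (W = -2*27 = -54)
s(P(-4))*W = (36 + (-7 + 3*(-4)))*(-54) = (36 + (-7 - 12))*(-54) = (36 - 19)*(-54) = 17*(-54) = -918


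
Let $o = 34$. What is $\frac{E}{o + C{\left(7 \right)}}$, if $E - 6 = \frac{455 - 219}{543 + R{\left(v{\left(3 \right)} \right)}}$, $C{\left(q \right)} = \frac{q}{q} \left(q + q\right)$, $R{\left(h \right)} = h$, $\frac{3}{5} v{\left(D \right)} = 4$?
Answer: $\frac{1767}{13192} \approx 0.13394$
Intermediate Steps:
$v{\left(D \right)} = \frac{20}{3}$ ($v{\left(D \right)} = \frac{5}{3} \cdot 4 = \frac{20}{3}$)
$C{\left(q \right)} = 2 q$ ($C{\left(q \right)} = 1 \cdot 2 q = 2 q$)
$E = \frac{10602}{1649}$ ($E = 6 + \frac{455 - 219}{543 + \frac{20}{3}} = 6 + \frac{236}{\frac{1649}{3}} = 6 + 236 \cdot \frac{3}{1649} = 6 + \frac{708}{1649} = \frac{10602}{1649} \approx 6.4294$)
$\frac{E}{o + C{\left(7 \right)}} = \frac{1}{34 + 2 \cdot 7} \cdot \frac{10602}{1649} = \frac{1}{34 + 14} \cdot \frac{10602}{1649} = \frac{1}{48} \cdot \frac{10602}{1649} = \frac{1767}{13192}$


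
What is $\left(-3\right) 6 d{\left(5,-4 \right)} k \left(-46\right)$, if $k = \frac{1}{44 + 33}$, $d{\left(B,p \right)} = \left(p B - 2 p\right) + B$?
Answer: $- \frac{828}{11} \approx -75.273$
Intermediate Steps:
$d{\left(B,p \right)} = B - 2 p + B p$ ($d{\left(B,p \right)} = \left(B p - 2 p\right) + B = \left(- 2 p + B p\right) + B = B - 2 p + B p$)
$k = \frac{1}{77} \approx 0.012987$
$\left(-3\right) 6 d{\left(5,-4 \right)} k \left(-46\right) = \left(-3\right) 6 \left(5 - -8 + 5 \left(-4\right)\right) \frac{1}{77} \left(-46\right) = - 18 \left(5 + 8 - 20\right) \frac{1}{77} \left(-46\right) = \left(-18\right) \left(-7\right) \frac{1}{77} \left(-46\right) = 126 \cdot \frac{1}{77} \left(-46\right) = \frac{18}{11} \left(-46\right) = - \frac{828}{11}$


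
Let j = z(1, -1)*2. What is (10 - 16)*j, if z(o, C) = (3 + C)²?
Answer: -48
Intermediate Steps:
j = 8 (j = (3 - 1)²*2 = 2²*2 = 4*2 = 8)
(10 - 16)*j = (10 - 16)*8 = -6*8 = -48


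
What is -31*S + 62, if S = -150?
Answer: 4712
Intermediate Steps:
-31*S + 62 = -31*(-150) + 62 = 4650 + 62 = 4712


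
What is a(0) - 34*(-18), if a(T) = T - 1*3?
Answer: 609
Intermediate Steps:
a(T) = -3 + T (a(T) = T - 3 = -3 + T)
a(0) - 34*(-18) = (-3 + 0) - 34*(-18) = -3 + 612 = 609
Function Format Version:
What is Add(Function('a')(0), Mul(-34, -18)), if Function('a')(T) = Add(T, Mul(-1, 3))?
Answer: 609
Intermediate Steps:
Function('a')(T) = Add(-3, T) (Function('a')(T) = Add(T, -3) = Add(-3, T))
Add(Function('a')(0), Mul(-34, -18)) = Add(Add(-3, 0), Mul(-34, -18)) = Add(-3, 612) = 609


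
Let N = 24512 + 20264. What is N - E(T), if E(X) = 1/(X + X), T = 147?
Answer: 13164143/294 ≈ 44776.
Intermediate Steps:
N = 44776
E(X) = 1/(2*X)
N - E(T) = 44776 - 1/(2*147) = 44776 - 1*1/294 = 44776 - 1/294 = 13164143/294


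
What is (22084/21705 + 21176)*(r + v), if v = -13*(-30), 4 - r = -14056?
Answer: 1328380303960/4341 ≈ 3.0601e+8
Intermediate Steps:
r = 14060 (r = 4 - 1*(-14056) = 4 + 14056 = 14060)
v = 390
(22084/21705 + 21176)*(r + v) = (22084/21705 + 21176)*(14060 + 390) = (22084*(1/21705) + 21176)*14450 = (22084/21705 + 21176)*14450 = (459647164/21705)*14450 = 1328380303960/4341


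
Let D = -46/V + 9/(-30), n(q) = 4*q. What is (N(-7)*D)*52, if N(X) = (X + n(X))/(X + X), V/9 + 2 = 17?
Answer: -2249/27 ≈ -83.296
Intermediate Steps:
V = 135 (V = -18 + 9*17 = -18 + 153 = 135)
N(X) = 5/2 (N(X) = (X + 4*X)/(X + X) = (5*X)/((2*X)) = (5*X)*(1/(2*X)) = 5/2)
D = -173/270 (D = -46/135 + 9/(-30) = -46*1/135 + 9*(-1/30) = -46/135 - 3/10 = -173/270 ≈ -0.64074)
(N(-7)*D)*52 = ((5/2)*(-173/270))*52 = -173/108*52 = -2249/27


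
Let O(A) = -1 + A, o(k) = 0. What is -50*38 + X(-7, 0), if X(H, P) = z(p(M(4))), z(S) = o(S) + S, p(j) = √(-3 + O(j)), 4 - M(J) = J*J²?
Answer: -1900 + 8*I ≈ -1900.0 + 8.0*I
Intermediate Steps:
M(J) = 4 - J³ (M(J) = 4 - J*J² = 4 - J³)
p(j) = √(-4 + j) (p(j) = √(-3 + (-1 + j)) = √(-4 + j))
z(S) = S (z(S) = 0 + S = S)
X(H, P) = 8*I (X(H, P) = √(-4 + (4 - 1*4³)) = √(-4 + (4 - 1*64)) = √(-4 + (4 - 64)) = √(-4 - 60) = √(-64) = 8*I)
-50*38 + X(-7, 0) = -50*38 + 8*I = -1900 + 8*I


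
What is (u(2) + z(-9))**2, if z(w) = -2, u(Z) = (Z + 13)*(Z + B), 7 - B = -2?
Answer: 26569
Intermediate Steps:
B = 9 (B = 7 - 1*(-2) = 7 + 2 = 9)
u(Z) = (9 + Z)*(13 + Z) (u(Z) = (Z + 13)*(Z + 9) = (13 + Z)*(9 + Z) = (9 + Z)*(13 + Z))
(u(2) + z(-9))**2 = ((117 + 2**2 + 22*2) - 2)**2 = ((117 + 4 + 44) - 2)**2 = (165 - 2)**2 = 163**2 = 26569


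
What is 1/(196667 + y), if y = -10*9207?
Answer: 1/104597 ≈ 9.5605e-6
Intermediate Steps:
y = -92070
1/(196667 + y) = 1/(196667 - 92070) = 1/104597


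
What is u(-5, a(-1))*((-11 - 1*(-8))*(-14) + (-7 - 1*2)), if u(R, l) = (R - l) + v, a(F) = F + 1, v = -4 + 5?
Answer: -132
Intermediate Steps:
v = 1
a(F) = 1 + F
u(R, l) = 1 + R - l (u(R, l) = (R - l) + 1 = 1 + R - l)
u(-5, a(-1))*((-11 - 1*(-8))*(-14) + (-7 - 1*2)) = (1 - 5 - (1 - 1))*((-11 - 1*(-8))*(-14) + (-7 - 1*2)) = (1 - 5 - 1*0)*((-11 + 8)*(-14) + (-7 - 2)) = (1 - 5 + 0)*(-3*(-14) - 9) = -4*(42 - 9) = -4*33 = -132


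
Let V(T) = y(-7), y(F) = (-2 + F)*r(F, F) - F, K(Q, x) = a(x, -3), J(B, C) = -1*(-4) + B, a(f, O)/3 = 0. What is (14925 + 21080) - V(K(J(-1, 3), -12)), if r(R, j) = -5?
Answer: 35953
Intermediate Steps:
a(f, O) = 0 (a(f, O) = 3*0 = 0)
J(B, C) = 4 + B
K(Q, x) = 0
y(F) = 10 - 6*F (y(F) = (-2 + F)*(-5) - F = (10 - 5*F) - F = 10 - 6*F)
V(T) = 52 (V(T) = 10 - 6*(-7) = 10 + 42 = 52)
(14925 + 21080) - V(K(J(-1, 3), -12)) = (14925 + 21080) - 1*52 = 36005 - 52 = 35953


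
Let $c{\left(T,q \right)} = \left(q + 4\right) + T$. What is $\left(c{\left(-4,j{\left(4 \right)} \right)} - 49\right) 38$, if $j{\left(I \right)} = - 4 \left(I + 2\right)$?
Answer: $-2774$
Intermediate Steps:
$j{\left(I \right)} = -8 - 4 I$ ($j{\left(I \right)} = - 4 \left(2 + I\right) = -8 - 4 I$)
$c{\left(T,q \right)} = 4 + T + q$ ($c{\left(T,q \right)} = \left(4 + q\right) + T = 4 + T + q$)
$\left(c{\left(-4,j{\left(4 \right)} \right)} - 49\right) 38 = \left(\left(4 - 4 - 24\right) - 49\right) 38 = \left(-24 - 49\right) 38 = \left(-73\right) 38 = -2774$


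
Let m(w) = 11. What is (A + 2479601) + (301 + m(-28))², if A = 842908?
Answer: 3419853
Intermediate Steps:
(A + 2479601) + (301 + m(-28))² = (842908 + 2479601) + (301 + 11)² = 3322509 + 312² = 3322509 + 97344 = 3419853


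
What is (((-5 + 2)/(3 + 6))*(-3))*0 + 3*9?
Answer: 27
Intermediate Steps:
(((-5 + 2)/(3 + 6))*(-3))*0 + 3*9 = (-3/9*(-3))*0 + 27 = (-3*1/9*(-3))*0 + 27 = -1/3*(-3)*0 + 27 = 1*0 + 27 = 0 + 27 = 27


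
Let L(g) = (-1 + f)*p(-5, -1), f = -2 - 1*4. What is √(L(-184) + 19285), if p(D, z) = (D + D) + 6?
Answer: √19313 ≈ 138.97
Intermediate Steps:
f = -6 (f = -2 - 4 = -6)
p(D, z) = 6 + 2*D (p(D, z) = 2*D + 6 = 6 + 2*D)
L(g) = 28 (L(g) = (-1 - 6)*(6 + 2*(-5)) = -7*(6 - 10) = -7*(-4) = 28)
√(L(-184) + 19285) = √(28 + 19285) = √19313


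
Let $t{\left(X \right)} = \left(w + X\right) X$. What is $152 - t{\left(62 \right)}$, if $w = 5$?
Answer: $-4002$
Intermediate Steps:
$t{\left(X \right)} = X \left(5 + X\right)$ ($t{\left(X \right)} = \left(5 + X\right) X = X \left(5 + X\right)$)
$152 - t{\left(62 \right)} = 152 - 62 \left(5 + 62\right) = 152 - 62 \cdot 67 = 152 - 4154 = -4002$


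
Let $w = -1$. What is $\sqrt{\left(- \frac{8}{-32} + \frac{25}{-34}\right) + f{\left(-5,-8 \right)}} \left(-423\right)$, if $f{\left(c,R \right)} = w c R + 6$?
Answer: $- \frac{423 i \sqrt{39865}}{34} \approx - 2484.0 i$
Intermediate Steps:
$f{\left(c,R \right)} = 6 - R c$ ($f{\left(c,R \right)} = - c R + 6 = - R c + 6 = 6 - R c$)
$\sqrt{\left(- \frac{8}{-32} + \frac{25}{-34}\right) + f{\left(-5,-8 \right)}} \left(-423\right) = \sqrt{\left(- \frac{8}{-32} + \frac{25}{-34}\right) + \left(6 - \left(-8\right) \left(-5\right)\right)} \left(-423\right) = \sqrt{\left(\left(-8\right) \left(- \frac{1}{32}\right) + 25 \left(- \frac{1}{34}\right)\right) + \left(6 - 40\right)} \left(-423\right) = \sqrt{\left(\frac{1}{4} - \frac{25}{34}\right) - 34} \left(-423\right) = \sqrt{- \frac{33}{68} - 34} \left(-423\right) = \sqrt{- \frac{2345}{68}} \left(-423\right) = \frac{i \sqrt{39865}}{34} \left(-423\right) = - \frac{423 i \sqrt{39865}}{34}$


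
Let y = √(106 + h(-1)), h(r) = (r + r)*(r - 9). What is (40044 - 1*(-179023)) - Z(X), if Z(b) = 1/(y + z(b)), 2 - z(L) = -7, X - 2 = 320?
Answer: 1095336/5 - √14/15 ≈ 2.1907e+5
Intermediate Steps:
X = 322 (X = 2 + 320 = 322)
h(r) = 2*r*(-9 + r) (h(r) = (2*r)*(-9 + r) = 2*r*(-9 + r))
z(L) = 9 (z(L) = 2 - 1*(-7) = 2 + 7 = 9)
y = 3*√14 (y = √(106 + 2*(-1)*(-9 - 1)) = √(106 + 2*(-1)*(-10)) = √(106 + 20) = √126 = 3*√14 ≈ 11.225)
Z(b) = 1/(9 + 3*√14) (Z(b) = 1/(3*√14 + 9) = 1/(9 + 3*√14))
(40044 - 1*(-179023)) - Z(X) = (40044 - 1*(-179023)) - (-⅕ + √14/15) = (40044 + 179023) + (⅕ - √14/15) = 219067 + (⅕ - √14/15) = 1095336/5 - √14/15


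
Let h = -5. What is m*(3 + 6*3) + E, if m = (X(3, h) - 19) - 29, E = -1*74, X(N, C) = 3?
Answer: -1019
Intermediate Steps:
E = -74
m = -45 (m = (3 - 19) - 29 = -16 - 29 = -45)
m*(3 + 6*3) + E = -45*(3 + 6*3) - 74 = -45*(3 + 18) - 74 = -45*21 - 74 = -945 - 74 = -1019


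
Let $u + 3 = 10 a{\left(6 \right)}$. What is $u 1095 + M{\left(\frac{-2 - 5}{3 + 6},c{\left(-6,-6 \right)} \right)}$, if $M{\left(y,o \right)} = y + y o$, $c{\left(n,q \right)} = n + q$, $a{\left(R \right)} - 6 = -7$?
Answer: $- \frac{128038}{9} \approx -14226.0$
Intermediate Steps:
$a{\left(R \right)} = -1$ ($a{\left(R \right)} = 6 - 7 = -1$)
$u = -13$ ($u = -3 + 10 \left(-1\right) = -3 - 10 = -13$)
$M{\left(y,o \right)} = y + o y$
$u 1095 + M{\left(\frac{-2 - 5}{3 + 6},c{\left(-6,-6 \right)} \right)} = \left(-13\right) 1095 + \frac{-2 - 5}{3 + 6} \left(1 - 12\right) = -14235 + - \frac{7}{9} \left(1 - 12\right) = -14235 + \left(-7\right) \frac{1}{9} \left(-11\right) = -14235 - - \frac{77}{9} = -14235 + \frac{77}{9} = - \frac{128038}{9}$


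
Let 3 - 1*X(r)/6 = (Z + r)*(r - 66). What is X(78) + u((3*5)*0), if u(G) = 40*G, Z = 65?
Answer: -10278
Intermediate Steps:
X(r) = 18 - 6*(-66 + r)*(65 + r) (X(r) = 18 - 6*(65 + r)*(r - 66) = 18 - 6*(65 + r)*(-66 + r) = 18 - 6*(-66 + r)*(65 + r))
X(78) + u((3*5)*0) = (25758 - 6*78² + 6*78) + 40*((3*5)*0) = (25758 - 6*6084 + 468) + 40*(15*0) = (25758 - 36504 + 468) + 40*0 = -10278 + 0 = -10278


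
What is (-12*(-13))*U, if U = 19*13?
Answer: 38532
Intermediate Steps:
U = 247
(-12*(-13))*U = -12*(-13)*247 = 156*247 = 38532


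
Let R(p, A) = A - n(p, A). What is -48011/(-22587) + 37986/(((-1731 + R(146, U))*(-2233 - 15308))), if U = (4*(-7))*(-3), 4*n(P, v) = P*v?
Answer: 441106950205/207475982919 ≈ 2.1261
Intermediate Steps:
n(P, v) = P*v/4 (n(P, v) = (P*v)/4 = P*v/4)
U = 84 (U = -28*(-3) = 84)
R(p, A) = A - A*p/4 (R(p, A) = A - p*A/4 = A - A*p/4)
-48011/(-22587) + 37986/(((-1731 + R(146, U))*(-2233 - 15308))) = -48011/(-22587) + 37986/(((-1731 + (1/4)*84*(4 - 1*146))*(-2233 - 15308))) = -48011*(-1/22587) + 37986/(((-1731 + (1/4)*84*(4 - 146))*(-17541))) = 48011/22587 + 37986/(((-1731 + (1/4)*84*(-142))*(-17541))) = 48011/22587 + 37986/(((-1731 - 2982)*(-17541))) = 48011/22587 + 37986/((-4713*(-17541))) = 48011/22587 + 37986/82670733 = 48011/22587 + 37986*(1/82670733) = 48011/22587 + 12662/27556911 = 441106950205/207475982919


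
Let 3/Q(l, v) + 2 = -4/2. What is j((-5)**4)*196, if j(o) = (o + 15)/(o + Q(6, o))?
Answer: 501760/2497 ≈ 200.95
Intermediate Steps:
Q(l, v) = -3/4 (Q(l, v) = 3/(-2 - 4/2) = 3/(-2 - 4*1/2) = 3/(-2 - 2) = 3/(-4) = 3*(-1/4) = -3/4)
j(o) = (15 + o)/(-3/4 + o) (j(o) = (o + 15)/(o - 3/4) = (15 + o)/(-3/4 + o))
j((-5)**4)*196 = (4*(15 + (-5)**4)/(-3 + 4*(-5)**4))*196 = (4*(15 + 625)/(-3 + 4*625))*196 = (4*640/(-3 + 2500))*196 = (4*640/2497)*196 = (4*(1/2497)*640)*196 = (2560/2497)*196 = 501760/2497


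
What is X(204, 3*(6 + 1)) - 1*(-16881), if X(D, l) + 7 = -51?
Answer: 16823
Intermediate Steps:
X(D, l) = -58 (X(D, l) = -7 - 51 = -58)
X(204, 3*(6 + 1)) - 1*(-16881) = -58 - 1*(-16881) = -58 + 16881 = 16823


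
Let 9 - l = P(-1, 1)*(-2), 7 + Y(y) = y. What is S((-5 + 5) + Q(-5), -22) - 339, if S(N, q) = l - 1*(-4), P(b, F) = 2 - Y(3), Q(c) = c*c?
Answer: -314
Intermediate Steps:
Q(c) = c²
Y(y) = -7 + y
P(b, F) = 6 (P(b, F) = 2 - (-7 + 3) = 2 - 1*(-4) = 2 + 4 = 6)
l = 21 (l = 9 - 6*(-2) = 9 - 1*(-12) = 9 + 12 = 21)
S(N, q) = 25 (S(N, q) = 21 - 1*(-4) = 21 + 4 = 25)
S((-5 + 5) + Q(-5), -22) - 339 = 25 - 339 = -314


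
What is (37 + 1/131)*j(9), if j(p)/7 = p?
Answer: 305424/131 ≈ 2331.5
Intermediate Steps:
j(p) = 7*p
(37 + 1/131)*j(9) = (37 + 1/131)*(7*9) = (37 + 1/131)*63 = (4848/131)*63 = 305424/131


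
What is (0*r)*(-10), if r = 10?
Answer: 0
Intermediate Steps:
(0*r)*(-10) = (0*10)*(-10) = 0*(-10) = 0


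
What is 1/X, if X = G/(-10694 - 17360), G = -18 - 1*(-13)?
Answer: 28054/5 ≈ 5610.8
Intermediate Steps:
G = -5 (G = -18 + 13 = -5)
X = 5/28054 (X = -5/(-10694 - 17360) = -5/(-28054) = -1/28054*(-5) = 5/28054 ≈ 0.00017823)
1/X = 1/(5/28054) = 28054/5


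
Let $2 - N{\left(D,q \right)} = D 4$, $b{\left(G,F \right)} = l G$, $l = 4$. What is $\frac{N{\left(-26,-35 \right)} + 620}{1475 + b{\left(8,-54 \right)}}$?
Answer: $\frac{66}{137} \approx 0.48175$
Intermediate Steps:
$b{\left(G,F \right)} = 4 G$
$N{\left(D,q \right)} = 2 - 4 D$ ($N{\left(D,q \right)} = 2 - D 4 = 2 - 4 D$)
$\frac{N{\left(-26,-35 \right)} + 620}{1475 + b{\left(8,-54 \right)}} = \frac{\left(2 - -104\right) + 620}{1475 + 4 \cdot 8} = \frac{\left(2 + 104\right) + 620}{1475 + 32} = \frac{106 + 620}{1507} = 726 \cdot \frac{1}{1507} = \frac{66}{137}$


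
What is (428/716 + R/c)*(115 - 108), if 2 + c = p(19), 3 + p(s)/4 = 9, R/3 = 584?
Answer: 1105867/1969 ≈ 561.64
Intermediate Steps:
R = 1752 (R = 3*584 = 1752)
p(s) = 24 (p(s) = -12 + 4*9 = -12 + 36 = 24)
c = 22 (c = -2 + 24 = 22)
(428/716 + R/c)*(115 - 108) = (428/716 + 1752/22)*(115 - 108) = (428*(1/716) + 1752*(1/22))*7 = (107/179 + 876/11)*7 = (157981/1969)*7 = 1105867/1969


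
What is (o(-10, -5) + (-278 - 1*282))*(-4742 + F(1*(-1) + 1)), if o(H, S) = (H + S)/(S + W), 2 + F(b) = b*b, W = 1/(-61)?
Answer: 134765180/51 ≈ 2.6425e+6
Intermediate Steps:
W = -1/61 ≈ -0.016393
F(b) = -2 + b**2 (F(b) = -2 + b*b = -2 + b**2)
o(H, S) = (H + S)/(-1/61 + S) (o(H, S) = (H + S)/(S - 1/61) = (H + S)/(-1/61 + S))
(o(-10, -5) + (-278 - 1*282))*(-4742 + F(1*(-1) + 1)) = (61*(-10 - 5)/(-1 + 61*(-5)) + (-278 - 1*282))*(-4742 + (-2 + (1*(-1) + 1)**2)) = (61*(-15)/(-1 - 305) + (-278 - 282))*(-4742 + (-2 + (-1 + 1)**2)) = (61*(-15)/(-306) - 560)*(-4742 + (-2 + 0**2)) = (61*(-1/306)*(-15) - 560)*(-4742 + (-2 + 0)) = (305/102 - 560)*(-4742 - 2) = -56815/102*(-4744) = 134765180/51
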